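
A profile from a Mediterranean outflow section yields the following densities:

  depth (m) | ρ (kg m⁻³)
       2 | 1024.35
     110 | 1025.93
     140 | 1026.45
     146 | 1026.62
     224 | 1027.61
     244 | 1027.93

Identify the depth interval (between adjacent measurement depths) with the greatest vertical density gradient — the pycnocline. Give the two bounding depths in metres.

Compute the density gradient over each adjacent pair:
  2–110 m: Δρ/Δz = 1.58/108 = 0.015 kg m⁻⁴
  110–140 m: Δρ/Δz = 0.52/30 = 0.017 kg m⁻⁴
  140–146 m: Δρ/Δz = 0.17/6 = 0.028 kg m⁻⁴
  146–224 m: Δρ/Δz = 0.99/78 = 0.013 kg m⁻⁴
  224–244 m: Δρ/Δz = 0.32/20 = 0.016 kg m⁻⁴
The largest gradient is in the 140–146 m interval — the pycnocline.

140–146 m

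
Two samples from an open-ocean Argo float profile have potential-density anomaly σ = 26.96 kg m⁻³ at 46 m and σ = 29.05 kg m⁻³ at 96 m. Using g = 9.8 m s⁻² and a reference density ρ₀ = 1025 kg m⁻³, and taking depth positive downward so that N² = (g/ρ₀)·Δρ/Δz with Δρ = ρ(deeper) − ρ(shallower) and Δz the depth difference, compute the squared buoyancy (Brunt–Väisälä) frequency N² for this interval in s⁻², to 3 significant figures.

Δρ = 1029.05 − 1026.96 = 2.09 kg m⁻³ over Δz = 96 − 46 = 50 m.
N² = (9.8/1025) × (2.09/50) = 3.9965 × 10⁻⁴ s⁻² ≈ 4.00 × 10⁻⁴ s⁻².

4.00 × 10⁻⁴ s⁻²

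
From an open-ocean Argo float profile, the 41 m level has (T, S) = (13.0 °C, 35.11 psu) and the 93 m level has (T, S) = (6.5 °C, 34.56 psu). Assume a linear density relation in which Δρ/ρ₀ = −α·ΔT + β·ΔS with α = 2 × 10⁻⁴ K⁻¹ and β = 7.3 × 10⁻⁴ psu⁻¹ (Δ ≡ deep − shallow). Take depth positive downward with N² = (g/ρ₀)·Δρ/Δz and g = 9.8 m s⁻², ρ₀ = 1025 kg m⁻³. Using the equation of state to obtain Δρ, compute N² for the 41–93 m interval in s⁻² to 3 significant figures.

1.69 × 10⁻⁴ s⁻²

ΔT = -6.5 K, ΔS = -0.55 psu (deep − shallow).
Δρ/ρ₀ = −αΔT + βΔS = 1.30 × 10⁻³ − 4.015 × 10⁻⁴ = 8.985 × 10⁻⁴, so Δρ ≈ 0.9210 kg m⁻³.
N² = (g/ρ₀)·Δρ/Δz = g·(Δρ/ρ₀)/Δz = 9.8 × 8.985 × 10⁻⁴ / 52 = 1.6933 × 10⁻⁴ s⁻² ≈ 1.69 × 10⁻⁴ s⁻².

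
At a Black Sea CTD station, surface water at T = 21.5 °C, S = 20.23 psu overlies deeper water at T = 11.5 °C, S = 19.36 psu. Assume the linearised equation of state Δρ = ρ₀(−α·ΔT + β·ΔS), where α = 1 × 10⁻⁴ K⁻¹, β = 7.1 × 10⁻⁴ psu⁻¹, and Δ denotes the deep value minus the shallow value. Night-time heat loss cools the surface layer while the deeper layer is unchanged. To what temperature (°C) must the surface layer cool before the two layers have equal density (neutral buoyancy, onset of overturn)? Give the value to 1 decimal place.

Neutral buoyancy requires Δρ = 0, i.e. −α(T_deep − T_surf′) + β(S_deep − S_surf) = 0.
T_surf′ = T_deep − (β/α)·ΔS = 11.5 − (7.1 × 10⁻⁴/1 × 10⁻⁴)·(-0.87) = 17.677 °C.
Cooling required: 21.5 − (17.677) = 3.823 °C.

17.7 °C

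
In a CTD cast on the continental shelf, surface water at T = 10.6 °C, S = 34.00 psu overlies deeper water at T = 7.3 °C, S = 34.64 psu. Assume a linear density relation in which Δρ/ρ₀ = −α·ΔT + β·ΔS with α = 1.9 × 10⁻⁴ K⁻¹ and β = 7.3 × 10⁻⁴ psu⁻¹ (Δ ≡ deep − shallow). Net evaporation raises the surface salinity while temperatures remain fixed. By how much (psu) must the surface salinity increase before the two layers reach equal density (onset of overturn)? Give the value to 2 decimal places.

Neutral buoyancy requires −α(T_deep − T_surf) + β(S_deep − S_surf′) = 0.
S_surf′ = S_deep − (α/β)·ΔT = 34.64 − (1.9 × 10⁻⁴/7.3 × 10⁻⁴)·(-3.3) = 35.4989 psu.
Increase required: 35.4989 − 34.00 = 1.4989 psu.

1.50 psu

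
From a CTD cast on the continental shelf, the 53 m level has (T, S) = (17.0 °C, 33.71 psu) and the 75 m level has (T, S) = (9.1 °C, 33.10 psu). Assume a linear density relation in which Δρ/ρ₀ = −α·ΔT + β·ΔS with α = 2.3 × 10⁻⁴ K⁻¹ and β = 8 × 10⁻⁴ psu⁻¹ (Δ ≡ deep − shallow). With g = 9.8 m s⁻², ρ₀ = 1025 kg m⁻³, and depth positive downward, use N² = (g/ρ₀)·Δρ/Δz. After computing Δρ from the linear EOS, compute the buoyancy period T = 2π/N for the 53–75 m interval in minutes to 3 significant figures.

4.30 min

ΔT = -7.9 K, ΔS = -0.61 psu (deep − shallow).
Δρ/ρ₀ = −αΔT + βΔS = 1.817 × 10⁻³ − 4.88 × 10⁻⁴ = 1.329 × 10⁻³, so Δρ ≈ 1.362 kg m⁻³.
N² = (g/ρ₀)·Δρ/Δz = g·(Δρ/ρ₀)/Δz = 9.8 × 1.329 × 10⁻³ / 22 = 5.9201 × 10⁻⁴ s⁻².
N = √(5.9201 × 10⁻⁴) = 0.024331 rad s⁻¹ → T = 2π/N = 258.24 s = 4.3040 min ≈ 4.30 min.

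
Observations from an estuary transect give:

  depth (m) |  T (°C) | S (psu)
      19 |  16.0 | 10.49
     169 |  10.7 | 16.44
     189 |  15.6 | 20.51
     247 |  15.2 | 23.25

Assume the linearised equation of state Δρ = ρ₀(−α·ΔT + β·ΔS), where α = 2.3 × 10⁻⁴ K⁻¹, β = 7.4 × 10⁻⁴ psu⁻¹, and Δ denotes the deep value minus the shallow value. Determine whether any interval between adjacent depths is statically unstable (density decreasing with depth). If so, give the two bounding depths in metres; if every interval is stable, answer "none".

none

Evaluate Δρ/ρ₀ = −αΔT + βΔS across each adjacent pair:
  19–169 m: −αΔT+βΔS = −(2.3 × 10⁻⁴)(-5.3)+(7.4 × 10⁻⁴)(+5.95) = 5.6 × 10⁻³ → stable
  169–189 m: −αΔT+βΔS = −(2.3 × 10⁻⁴)(+4.9)+(7.4 × 10⁻⁴)(+4.07) = 1.9 × 10⁻³ → stable
  189–247 m: −αΔT+βΔS = −(2.3 × 10⁻⁴)(-0.4)+(7.4 × 10⁻⁴)(+2.74) = 2.1 × 10⁻³ → stable
Every interval has Δρ > 0: the column is stably stratified throughout.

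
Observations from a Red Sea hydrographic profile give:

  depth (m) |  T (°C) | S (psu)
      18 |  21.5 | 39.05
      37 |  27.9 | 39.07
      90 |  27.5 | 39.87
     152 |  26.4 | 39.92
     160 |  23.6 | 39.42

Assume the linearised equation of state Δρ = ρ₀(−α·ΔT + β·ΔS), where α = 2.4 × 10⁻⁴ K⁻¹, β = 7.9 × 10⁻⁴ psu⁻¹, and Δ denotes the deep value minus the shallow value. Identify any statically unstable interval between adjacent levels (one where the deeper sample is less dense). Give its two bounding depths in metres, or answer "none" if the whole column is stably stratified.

18–37 m

Evaluate Δρ/ρ₀ = −αΔT + βΔS across each adjacent pair:
  18–37 m: −αΔT+βΔS = −(2.4 × 10⁻⁴)(+6.4)+(7.9 × 10⁻⁴)(+0.02) = -1.5 × 10⁻³ → UNSTABLE
  37–90 m: −αΔT+βΔS = −(2.4 × 10⁻⁴)(-0.4)+(7.9 × 10⁻⁴)(+0.80) = 7.3 × 10⁻⁴ → stable
  90–152 m: −αΔT+βΔS = −(2.4 × 10⁻⁴)(-1.1)+(7.9 × 10⁻⁴)(+0.05) = 3.0 × 10⁻⁴ → stable
  152–160 m: −αΔT+βΔS = −(2.4 × 10⁻⁴)(-2.8)+(7.9 × 10⁻⁴)(-0.50) = 2.8 × 10⁻⁴ → stable
The 18–37 m interval has Δρ < 0: lighter water underlies denser water.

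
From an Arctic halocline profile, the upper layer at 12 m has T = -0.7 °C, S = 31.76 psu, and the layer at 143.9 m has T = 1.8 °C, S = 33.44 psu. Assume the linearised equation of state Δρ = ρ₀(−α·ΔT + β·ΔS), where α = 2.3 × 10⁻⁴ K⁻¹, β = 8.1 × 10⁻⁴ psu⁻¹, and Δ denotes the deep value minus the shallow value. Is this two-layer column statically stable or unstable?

stable

ΔT = 1.8 − -0.7 = +2.5 K and ΔS = 33.44 − 31.76 = +1.68 psu (deep − shallow).
−αΔT = -5.75 × 10⁻⁴; βΔS = 1.3608 × 10⁻³; sum Δρ/ρ₀ = 7.858 × 10⁻⁴.
Δρ/ρ₀ > 0, so Δρ > 0: deeper water is denser → statically stable.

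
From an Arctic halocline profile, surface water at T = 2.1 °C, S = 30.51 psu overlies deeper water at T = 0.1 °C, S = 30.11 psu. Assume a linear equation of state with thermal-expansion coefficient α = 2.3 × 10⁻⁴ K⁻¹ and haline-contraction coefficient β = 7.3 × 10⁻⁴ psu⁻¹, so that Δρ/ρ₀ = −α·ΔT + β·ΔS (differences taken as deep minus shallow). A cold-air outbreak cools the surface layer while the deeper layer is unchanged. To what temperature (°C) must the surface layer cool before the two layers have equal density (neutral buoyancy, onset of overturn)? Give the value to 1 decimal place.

Neutral buoyancy requires Δρ = 0, i.e. −α(T_deep − T_surf′) + β(S_deep − S_surf) = 0.
T_surf′ = T_deep − (β/α)·ΔS = 0.1 − (7.3 × 10⁻⁴/2.3 × 10⁻⁴)·(-0.40) = 1.370 °C.
Cooling required: 2.1 − (1.370) = 0.730 °C.

1.4 °C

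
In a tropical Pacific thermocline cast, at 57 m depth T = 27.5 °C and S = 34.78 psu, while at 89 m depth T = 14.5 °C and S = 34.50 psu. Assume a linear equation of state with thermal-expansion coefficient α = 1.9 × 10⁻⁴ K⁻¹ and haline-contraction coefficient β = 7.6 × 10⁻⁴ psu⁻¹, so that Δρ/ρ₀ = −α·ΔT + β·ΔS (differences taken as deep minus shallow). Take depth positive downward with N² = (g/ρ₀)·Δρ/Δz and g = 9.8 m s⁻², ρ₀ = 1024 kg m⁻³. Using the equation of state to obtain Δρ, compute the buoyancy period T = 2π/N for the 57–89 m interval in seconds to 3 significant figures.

ΔT = -13.0 K, ΔS = -0.28 psu (deep − shallow).
Δρ/ρ₀ = −αΔT + βΔS = 2.47 × 10⁻³ − 2.128 × 10⁻⁴ = 2.2572 × 10⁻³, so Δρ ≈ 2.311 kg m⁻³.
N² = (g/ρ₀)·Δρ/Δz = g·(Δρ/ρ₀)/Δz = 9.8 × 2.2572 × 10⁻³ / 32 = 6.9127 × 10⁻⁴ s⁻².
N = √(6.9127 × 10⁻⁴) = 0.026292 rad s⁻¹ → T = 2π/N = 238.98 s ≈ 239 s.

239 s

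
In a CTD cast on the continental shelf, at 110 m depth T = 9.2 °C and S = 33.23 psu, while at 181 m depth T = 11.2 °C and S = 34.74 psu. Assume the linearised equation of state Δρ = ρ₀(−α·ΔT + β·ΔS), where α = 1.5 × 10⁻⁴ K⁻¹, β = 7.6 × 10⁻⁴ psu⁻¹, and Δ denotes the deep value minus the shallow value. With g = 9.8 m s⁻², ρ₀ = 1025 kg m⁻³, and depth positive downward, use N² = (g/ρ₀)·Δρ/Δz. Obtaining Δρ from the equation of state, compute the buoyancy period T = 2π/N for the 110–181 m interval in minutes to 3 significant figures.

ΔT = +2.0 K, ΔS = +1.51 psu (deep − shallow).
Δρ/ρ₀ = −αΔT + βΔS = -3.00 × 10⁻⁴ + 1.1476 × 10⁻³ = 8.476 × 10⁻⁴, so Δρ ≈ 0.8688 kg m⁻³.
N² = (g/ρ₀)·Δρ/Δz = g·(Δρ/ρ₀)/Δz = 9.8 × 8.476 × 10⁻⁴ / 71 = 1.1699 × 10⁻⁴ s⁻².
N = √(1.1699 × 10⁻⁴) = 0.010816 rad s⁻¹ → T = 2π/N = 580.92 s = 9.6820 min ≈ 9.68 min.

9.68 min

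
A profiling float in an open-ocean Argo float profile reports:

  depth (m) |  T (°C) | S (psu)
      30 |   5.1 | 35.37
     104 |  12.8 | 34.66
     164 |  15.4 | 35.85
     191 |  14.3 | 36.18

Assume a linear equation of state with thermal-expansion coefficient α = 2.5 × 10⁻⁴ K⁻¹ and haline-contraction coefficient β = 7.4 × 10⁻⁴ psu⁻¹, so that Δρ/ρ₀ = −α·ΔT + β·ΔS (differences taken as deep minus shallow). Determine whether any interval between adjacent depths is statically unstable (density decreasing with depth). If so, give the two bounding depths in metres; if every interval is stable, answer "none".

30–104 m

Evaluate Δρ/ρ₀ = −αΔT + βΔS across each adjacent pair:
  30–104 m: −αΔT+βΔS = −(2.5 × 10⁻⁴)(+7.7)+(7.4 × 10⁻⁴)(-0.71) = -2.5 × 10⁻³ → UNSTABLE
  104–164 m: −αΔT+βΔS = −(2.5 × 10⁻⁴)(+2.6)+(7.4 × 10⁻⁴)(+1.19) = 2.3 × 10⁻⁴ → stable
  164–191 m: −αΔT+βΔS = −(2.5 × 10⁻⁴)(-1.1)+(7.4 × 10⁻⁴)(+0.33) = 5.2 × 10⁻⁴ → stable
The 30–104 m interval has Δρ < 0: lighter water underlies denser water.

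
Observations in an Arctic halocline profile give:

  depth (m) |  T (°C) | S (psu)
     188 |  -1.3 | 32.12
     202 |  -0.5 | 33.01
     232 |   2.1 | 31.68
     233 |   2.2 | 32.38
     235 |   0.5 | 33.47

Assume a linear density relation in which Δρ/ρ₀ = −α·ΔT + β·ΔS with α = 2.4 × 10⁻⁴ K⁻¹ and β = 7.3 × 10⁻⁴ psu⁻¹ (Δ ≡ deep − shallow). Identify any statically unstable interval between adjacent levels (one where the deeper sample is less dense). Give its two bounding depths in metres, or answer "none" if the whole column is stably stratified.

Evaluate Δρ/ρ₀ = −αΔT + βΔS across each adjacent pair:
  188–202 m: −αΔT+βΔS = −(2.4 × 10⁻⁴)(+0.8)+(7.3 × 10⁻⁴)(+0.89) = 4.6 × 10⁻⁴ → stable
  202–232 m: −αΔT+βΔS = −(2.4 × 10⁻⁴)(+2.6)+(7.3 × 10⁻⁴)(-1.33) = -1.6 × 10⁻³ → UNSTABLE
  232–233 m: −αΔT+βΔS = −(2.4 × 10⁻⁴)(+0.1)+(7.3 × 10⁻⁴)(+0.70) = 4.9 × 10⁻⁴ → stable
  233–235 m: −αΔT+βΔS = −(2.4 × 10⁻⁴)(-1.7)+(7.3 × 10⁻⁴)(+1.09) = 1.2 × 10⁻³ → stable
The 202–232 m interval has Δρ < 0: lighter water underlies denser water.

202–232 m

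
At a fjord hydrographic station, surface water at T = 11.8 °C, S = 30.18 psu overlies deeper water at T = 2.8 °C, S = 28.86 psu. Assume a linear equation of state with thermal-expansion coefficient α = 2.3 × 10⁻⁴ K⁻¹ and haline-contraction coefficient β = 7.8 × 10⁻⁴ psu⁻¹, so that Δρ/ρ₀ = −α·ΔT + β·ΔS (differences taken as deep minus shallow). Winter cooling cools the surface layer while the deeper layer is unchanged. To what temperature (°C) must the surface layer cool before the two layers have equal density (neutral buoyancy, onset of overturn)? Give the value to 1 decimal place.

Neutral buoyancy requires Δρ = 0, i.e. −α(T_deep − T_surf′) + β(S_deep − S_surf) = 0.
T_surf′ = T_deep − (β/α)·ΔS = 2.8 − (7.8 × 10⁻⁴/2.3 × 10⁻⁴)·(-1.32) = 7.277 °C.
Cooling required: 11.8 − (7.277) = 4.523 °C.

7.3 °C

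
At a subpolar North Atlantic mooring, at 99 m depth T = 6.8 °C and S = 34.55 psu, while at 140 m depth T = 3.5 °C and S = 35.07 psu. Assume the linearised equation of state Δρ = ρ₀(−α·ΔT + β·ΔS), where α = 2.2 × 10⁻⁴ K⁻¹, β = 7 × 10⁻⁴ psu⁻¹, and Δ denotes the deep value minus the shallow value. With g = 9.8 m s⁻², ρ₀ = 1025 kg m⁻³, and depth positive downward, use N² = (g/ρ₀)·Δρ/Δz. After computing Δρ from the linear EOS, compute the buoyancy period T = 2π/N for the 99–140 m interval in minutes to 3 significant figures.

6.49 min

ΔT = -3.3 K, ΔS = +0.52 psu (deep − shallow).
Δρ/ρ₀ = −αΔT + βΔS = 7.26 × 10⁻⁴ + 3.64 × 10⁻⁴ = 1.09 × 10⁻³, so Δρ ≈ 1.117 kg m⁻³.
N² = (g/ρ₀)·Δρ/Δz = g·(Δρ/ρ₀)/Δz = 9.8 × 1.09 × 10⁻³ / 41 = 2.6054 × 10⁻⁴ s⁻².
N = √(2.6054 × 10⁻⁴) = 0.016141 rad s⁻¹ → T = 2π/N = 389.27 s = 6.4878 min ≈ 6.49 min.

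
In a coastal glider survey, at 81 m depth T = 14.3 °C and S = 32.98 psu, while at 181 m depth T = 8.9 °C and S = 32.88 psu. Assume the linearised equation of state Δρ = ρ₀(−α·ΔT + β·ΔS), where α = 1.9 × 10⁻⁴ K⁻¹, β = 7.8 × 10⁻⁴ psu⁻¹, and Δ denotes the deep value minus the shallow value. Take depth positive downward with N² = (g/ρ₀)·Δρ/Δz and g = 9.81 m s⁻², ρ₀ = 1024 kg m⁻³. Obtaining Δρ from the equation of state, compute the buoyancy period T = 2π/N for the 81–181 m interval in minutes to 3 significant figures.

10.9 min

ΔT = -5.4 K, ΔS = -0.10 psu (deep − shallow).
Δρ/ρ₀ = −αΔT + βΔS = 1.026 × 10⁻³ − 7.80 × 10⁻⁵ = 9.48 × 10⁻⁴, so Δρ ≈ 0.9708 kg m⁻³.
N² = (g/ρ₀)·Δρ/Δz = g·(Δρ/ρ₀)/Δz = 9.81 × 9.48 × 10⁻⁴ / 100 = 9.2999 × 10⁻⁵ s⁻².
N = √(9.2999 × 10⁻⁵) = 9.6436 × 10⁻³ rad s⁻¹ → T = 2π/N = 651.54 s = 10.859 min ≈ 10.9 min.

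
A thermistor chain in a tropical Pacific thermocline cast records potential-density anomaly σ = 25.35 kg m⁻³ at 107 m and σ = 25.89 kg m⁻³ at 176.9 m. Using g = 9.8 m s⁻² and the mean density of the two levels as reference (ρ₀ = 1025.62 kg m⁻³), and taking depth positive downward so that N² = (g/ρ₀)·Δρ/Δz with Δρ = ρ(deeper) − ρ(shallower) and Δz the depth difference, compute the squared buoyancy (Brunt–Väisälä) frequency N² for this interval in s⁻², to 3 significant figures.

Δρ = 1025.89 − 1025.35 = 0.54 kg m⁻³ over Δz = 176.9 − 107 = 69.9 m.
N² = (9.8/1025.62) × (0.54/69.9) = 7.3817 × 10⁻⁵ s⁻² ≈ 7.38 × 10⁻⁵ s⁻².

7.38 × 10⁻⁵ s⁻²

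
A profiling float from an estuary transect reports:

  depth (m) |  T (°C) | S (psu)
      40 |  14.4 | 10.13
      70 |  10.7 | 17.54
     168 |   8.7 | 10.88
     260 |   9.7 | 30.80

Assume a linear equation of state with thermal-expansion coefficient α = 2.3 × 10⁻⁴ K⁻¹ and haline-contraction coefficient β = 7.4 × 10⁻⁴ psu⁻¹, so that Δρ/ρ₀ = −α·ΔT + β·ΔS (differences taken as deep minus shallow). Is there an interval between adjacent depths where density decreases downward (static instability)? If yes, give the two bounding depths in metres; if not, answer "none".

70–168 m

Evaluate Δρ/ρ₀ = −αΔT + βΔS across each adjacent pair:
  40–70 m: −αΔT+βΔS = −(2.3 × 10⁻⁴)(-3.7)+(7.4 × 10⁻⁴)(+7.41) = 6.3 × 10⁻³ → stable
  70–168 m: −αΔT+βΔS = −(2.3 × 10⁻⁴)(-2.0)+(7.4 × 10⁻⁴)(-6.66) = -4.5 × 10⁻³ → UNSTABLE
  168–260 m: −αΔT+βΔS = −(2.3 × 10⁻⁴)(+1.0)+(7.4 × 10⁻⁴)(+19.92) = 0.015 → stable
The 70–168 m interval has Δρ < 0: lighter water underlies denser water.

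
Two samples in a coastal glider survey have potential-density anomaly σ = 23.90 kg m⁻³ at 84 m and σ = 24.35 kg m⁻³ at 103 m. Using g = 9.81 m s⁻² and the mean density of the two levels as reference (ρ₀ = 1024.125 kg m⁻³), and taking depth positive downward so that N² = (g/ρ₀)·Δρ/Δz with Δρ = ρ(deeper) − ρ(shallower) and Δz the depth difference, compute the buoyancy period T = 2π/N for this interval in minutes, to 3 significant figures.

Δρ = 1024.35 − 1023.90 = 0.45 kg m⁻³ over Δz = 103 − 84 = 19 m.
N² = (9.81/1024.125) × (0.45/19) = 2.2687 × 10⁻⁴ s⁻².
N = √(2.2687 × 10⁻⁴) = 0.015062 rad s⁻¹, so T = 2π/N = 417.15 s = 6.9525 min ≈ 6.95 min.

6.95 min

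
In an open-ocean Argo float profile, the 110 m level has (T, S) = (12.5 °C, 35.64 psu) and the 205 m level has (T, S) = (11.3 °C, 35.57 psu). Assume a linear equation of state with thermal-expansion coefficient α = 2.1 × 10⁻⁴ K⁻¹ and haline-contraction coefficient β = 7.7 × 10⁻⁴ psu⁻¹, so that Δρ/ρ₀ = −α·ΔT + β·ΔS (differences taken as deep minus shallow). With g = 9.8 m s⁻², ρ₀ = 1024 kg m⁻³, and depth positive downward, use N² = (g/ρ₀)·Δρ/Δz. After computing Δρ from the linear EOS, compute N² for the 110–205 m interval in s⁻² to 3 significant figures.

ΔT = -1.2 K, ΔS = -0.07 psu (deep − shallow).
Δρ/ρ₀ = −αΔT + βΔS = 2.52 × 10⁻⁴ − 5.39 × 10⁻⁵ = 1.981 × 10⁻⁴, so Δρ ≈ 0.2029 kg m⁻³.
N² = (g/ρ₀)·Δρ/Δz = g·(Δρ/ρ₀)/Δz = 9.8 × 1.981 × 10⁻⁴ / 95 = 2.0436 × 10⁻⁵ s⁻² ≈ 2.04 × 10⁻⁵ s⁻².

2.04 × 10⁻⁵ s⁻²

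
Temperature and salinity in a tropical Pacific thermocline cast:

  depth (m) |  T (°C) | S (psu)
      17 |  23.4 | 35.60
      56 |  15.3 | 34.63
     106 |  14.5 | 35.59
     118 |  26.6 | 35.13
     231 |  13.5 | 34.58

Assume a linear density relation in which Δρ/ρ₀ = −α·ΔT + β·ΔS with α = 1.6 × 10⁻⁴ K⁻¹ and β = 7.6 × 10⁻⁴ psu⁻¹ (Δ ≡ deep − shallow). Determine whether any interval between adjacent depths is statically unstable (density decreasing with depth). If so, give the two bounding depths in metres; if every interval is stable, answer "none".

106–118 m

Evaluate Δρ/ρ₀ = −αΔT + βΔS across each adjacent pair:
  17–56 m: −αΔT+βΔS = −(1.6 × 10⁻⁴)(-8.1)+(7.6 × 10⁻⁴)(-0.97) = 5.6 × 10⁻⁴ → stable
  56–106 m: −αΔT+βΔS = −(1.6 × 10⁻⁴)(-0.8)+(7.6 × 10⁻⁴)(+0.96) = 8.6 × 10⁻⁴ → stable
  106–118 m: −αΔT+βΔS = −(1.6 × 10⁻⁴)(+12.1)+(7.6 × 10⁻⁴)(-0.46) = -2.3 × 10⁻³ → UNSTABLE
  118–231 m: −αΔT+βΔS = −(1.6 × 10⁻⁴)(-13.1)+(7.6 × 10⁻⁴)(-0.55) = 1.7 × 10⁻³ → stable
The 106–118 m interval has Δρ < 0: lighter water underlies denser water.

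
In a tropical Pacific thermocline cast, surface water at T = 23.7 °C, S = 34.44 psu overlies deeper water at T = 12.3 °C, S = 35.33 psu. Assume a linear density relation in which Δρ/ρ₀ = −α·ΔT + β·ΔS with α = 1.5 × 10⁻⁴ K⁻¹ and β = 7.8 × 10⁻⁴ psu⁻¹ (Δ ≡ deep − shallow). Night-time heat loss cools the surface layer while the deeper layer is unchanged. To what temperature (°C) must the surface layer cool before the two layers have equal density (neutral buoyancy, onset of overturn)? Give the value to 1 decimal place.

7.7 °C

Neutral buoyancy requires Δρ = 0, i.e. −α(T_deep − T_surf′) + β(S_deep − S_surf) = 0.
T_surf′ = T_deep − (β/α)·ΔS = 12.3 − (7.8 × 10⁻⁴/1.5 × 10⁻⁴)·(+0.89) = 7.672 °C.
Cooling required: 23.7 − (7.672) = 16.028 °C.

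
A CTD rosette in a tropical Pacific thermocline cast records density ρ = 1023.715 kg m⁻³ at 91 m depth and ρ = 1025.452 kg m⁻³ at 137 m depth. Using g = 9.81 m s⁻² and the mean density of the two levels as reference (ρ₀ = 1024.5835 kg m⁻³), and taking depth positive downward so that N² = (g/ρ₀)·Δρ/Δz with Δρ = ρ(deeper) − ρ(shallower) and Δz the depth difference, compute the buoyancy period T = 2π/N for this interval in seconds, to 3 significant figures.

Δρ = 1025.452 − 1023.715 = 1.737 kg m⁻³ over Δz = 137 − 91 = 46 m.
N² = (9.81/1024.5835) × (1.737/46) = 3.6155 × 10⁻⁴ s⁻².
N = √(3.6155 × 10⁻⁴) = 0.019014 rad s⁻¹, so T = 2π/N = 330.45 s ≈ 330 s.

330 s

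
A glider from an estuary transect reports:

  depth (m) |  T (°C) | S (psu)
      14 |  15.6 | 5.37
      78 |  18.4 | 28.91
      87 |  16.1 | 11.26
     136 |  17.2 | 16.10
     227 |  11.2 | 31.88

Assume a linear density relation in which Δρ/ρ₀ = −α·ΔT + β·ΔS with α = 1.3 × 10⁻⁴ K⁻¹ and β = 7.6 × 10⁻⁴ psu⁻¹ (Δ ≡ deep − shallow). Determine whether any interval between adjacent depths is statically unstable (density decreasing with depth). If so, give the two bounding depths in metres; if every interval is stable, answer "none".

78–87 m

Evaluate Δρ/ρ₀ = −αΔT + βΔS across each adjacent pair:
  14–78 m: −αΔT+βΔS = −(1.3 × 10⁻⁴)(+2.8)+(7.6 × 10⁻⁴)(+23.54) = 0.018 → stable
  78–87 m: −αΔT+βΔS = −(1.3 × 10⁻⁴)(-2.3)+(7.6 × 10⁻⁴)(-17.65) = -0.013 → UNSTABLE
  87–136 m: −αΔT+βΔS = −(1.3 × 10⁻⁴)(+1.1)+(7.6 × 10⁻⁴)(+4.84) = 3.5 × 10⁻³ → stable
  136–227 m: −αΔT+βΔS = −(1.3 × 10⁻⁴)(-6.0)+(7.6 × 10⁻⁴)(+15.78) = 0.013 → stable
The 78–87 m interval has Δρ < 0: lighter water underlies denser water.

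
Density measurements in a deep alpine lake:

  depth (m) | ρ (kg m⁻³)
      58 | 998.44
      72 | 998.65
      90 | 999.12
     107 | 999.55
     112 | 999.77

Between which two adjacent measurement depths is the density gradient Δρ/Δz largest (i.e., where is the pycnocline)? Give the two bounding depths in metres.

Compute the density gradient over each adjacent pair:
  58–72 m: Δρ/Δz = 0.21/14 = 0.015 kg m⁻⁴
  72–90 m: Δρ/Δz = 0.47/18 = 0.026 kg m⁻⁴
  90–107 m: Δρ/Δz = 0.43/17 = 0.025 kg m⁻⁴
  107–112 m: Δρ/Δz = 0.22/5 = 0.044 kg m⁻⁴
The largest gradient is in the 107–112 m interval — the pycnocline.

107–112 m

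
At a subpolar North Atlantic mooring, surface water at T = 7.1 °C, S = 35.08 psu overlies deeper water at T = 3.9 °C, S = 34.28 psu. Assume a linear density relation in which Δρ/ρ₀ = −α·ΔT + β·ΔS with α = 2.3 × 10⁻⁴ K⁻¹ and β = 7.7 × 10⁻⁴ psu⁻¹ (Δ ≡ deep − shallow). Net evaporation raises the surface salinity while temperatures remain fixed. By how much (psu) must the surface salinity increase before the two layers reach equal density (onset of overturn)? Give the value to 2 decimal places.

Neutral buoyancy requires −α(T_deep − T_surf) + β(S_deep − S_surf′) = 0.
S_surf′ = S_deep − (α/β)·ΔT = 34.28 − (2.3 × 10⁻⁴/7.7 × 10⁻⁴)·(-3.2) = 35.2358 psu.
Increase required: 35.2358 − 35.08 = 0.1558 psu.

0.16 psu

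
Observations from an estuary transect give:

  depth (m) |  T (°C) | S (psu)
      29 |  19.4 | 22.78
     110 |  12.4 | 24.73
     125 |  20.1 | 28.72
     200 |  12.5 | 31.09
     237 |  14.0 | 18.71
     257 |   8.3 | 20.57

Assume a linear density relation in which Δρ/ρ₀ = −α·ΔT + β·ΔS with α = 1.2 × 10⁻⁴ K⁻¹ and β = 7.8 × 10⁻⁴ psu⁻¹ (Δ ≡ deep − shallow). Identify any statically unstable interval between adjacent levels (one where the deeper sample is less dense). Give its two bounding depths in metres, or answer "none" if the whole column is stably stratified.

Evaluate Δρ/ρ₀ = −αΔT + βΔS across each adjacent pair:
  29–110 m: −αΔT+βΔS = −(1.2 × 10⁻⁴)(-7.0)+(7.8 × 10⁻⁴)(+1.95) = 2.4 × 10⁻³ → stable
  110–125 m: −αΔT+βΔS = −(1.2 × 10⁻⁴)(+7.7)+(7.8 × 10⁻⁴)(+3.99) = 2.2 × 10⁻³ → stable
  125–200 m: −αΔT+βΔS = −(1.2 × 10⁻⁴)(-7.6)+(7.8 × 10⁻⁴)(+2.37) = 2.8 × 10⁻³ → stable
  200–237 m: −αΔT+βΔS = −(1.2 × 10⁻⁴)(+1.5)+(7.8 × 10⁻⁴)(-12.38) = -9.8 × 10⁻³ → UNSTABLE
  237–257 m: −αΔT+βΔS = −(1.2 × 10⁻⁴)(-5.7)+(7.8 × 10⁻⁴)(+1.86) = 2.1 × 10⁻³ → stable
The 200–237 m interval has Δρ < 0: lighter water underlies denser water.

200–237 m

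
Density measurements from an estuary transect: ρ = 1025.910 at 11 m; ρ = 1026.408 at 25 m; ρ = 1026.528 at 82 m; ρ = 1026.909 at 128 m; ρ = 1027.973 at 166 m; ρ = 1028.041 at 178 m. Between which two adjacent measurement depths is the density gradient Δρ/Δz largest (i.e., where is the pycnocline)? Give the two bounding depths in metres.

Compute the density gradient over each adjacent pair:
  11–25 m: Δρ/Δz = 0.498/14 = 0.036 kg m⁻⁴
  25–82 m: Δρ/Δz = 0.120/57 = 2.1 × 10⁻³ kg m⁻⁴
  82–128 m: Δρ/Δz = 0.381/46 = 8.3 × 10⁻³ kg m⁻⁴
  128–166 m: Δρ/Δz = 1.064/38 = 0.028 kg m⁻⁴
  166–178 m: Δρ/Δz = 0.068/12 = 5.7 × 10⁻³ kg m⁻⁴
The largest gradient is in the 11–25 m interval — the pycnocline.

11–25 m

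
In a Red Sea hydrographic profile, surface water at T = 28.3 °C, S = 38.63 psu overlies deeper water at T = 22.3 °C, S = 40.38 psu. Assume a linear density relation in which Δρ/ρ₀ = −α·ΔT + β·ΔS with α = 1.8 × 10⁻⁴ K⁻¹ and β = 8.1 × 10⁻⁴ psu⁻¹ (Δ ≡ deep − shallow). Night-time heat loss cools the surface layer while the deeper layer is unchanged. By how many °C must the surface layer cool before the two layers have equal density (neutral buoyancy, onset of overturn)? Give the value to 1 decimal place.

Neutral buoyancy requires Δρ = 0, i.e. −α(T_deep − T_surf′) + β(S_deep − S_surf) = 0.
T_surf′ = T_deep − (β/α)·ΔS = 22.3 − (8.1 × 10⁻⁴/1.8 × 10⁻⁴)·(+1.75) = 14.425 °C.
Cooling required: 28.3 − (14.425) = 13.875 °C.

13.9 °C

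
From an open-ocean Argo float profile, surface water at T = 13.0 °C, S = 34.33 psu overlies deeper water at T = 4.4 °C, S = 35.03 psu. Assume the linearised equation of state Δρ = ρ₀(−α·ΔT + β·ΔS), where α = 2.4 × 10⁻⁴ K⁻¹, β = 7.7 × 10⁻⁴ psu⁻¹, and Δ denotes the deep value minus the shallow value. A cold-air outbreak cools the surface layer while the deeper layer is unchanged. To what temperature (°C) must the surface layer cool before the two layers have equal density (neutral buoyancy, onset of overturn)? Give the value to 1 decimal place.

2.2 °C

Neutral buoyancy requires Δρ = 0, i.e. −α(T_deep − T_surf′) + β(S_deep − S_surf) = 0.
T_surf′ = T_deep − (β/α)·ΔS = 4.4 − (7.7 × 10⁻⁴/2.4 × 10⁻⁴)·(+0.70) = 2.154 °C.
Cooling required: 13.0 − (2.154) = 10.846 °C.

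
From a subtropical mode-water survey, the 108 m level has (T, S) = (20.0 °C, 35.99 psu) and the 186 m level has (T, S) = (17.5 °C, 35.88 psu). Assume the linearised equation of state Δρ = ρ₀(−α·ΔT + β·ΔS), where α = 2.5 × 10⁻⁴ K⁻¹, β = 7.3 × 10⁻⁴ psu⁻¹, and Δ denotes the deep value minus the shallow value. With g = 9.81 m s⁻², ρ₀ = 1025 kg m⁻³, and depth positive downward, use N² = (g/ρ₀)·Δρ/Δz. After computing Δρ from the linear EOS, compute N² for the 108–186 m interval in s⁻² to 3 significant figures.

6.85 × 10⁻⁵ s⁻²

ΔT = -2.5 K, ΔS = -0.11 psu (deep − shallow).
Δρ/ρ₀ = −αΔT + βΔS = 6.25 × 10⁻⁴ − 8.03 × 10⁻⁵ = 5.447 × 10⁻⁴, so Δρ ≈ 0.5583 kg m⁻³.
N² = (g/ρ₀)·Δρ/Δz = g·(Δρ/ρ₀)/Δz = 9.81 × 5.447 × 10⁻⁴ / 78 = 6.8507 × 10⁻⁵ s⁻² ≈ 6.85 × 10⁻⁵ s⁻².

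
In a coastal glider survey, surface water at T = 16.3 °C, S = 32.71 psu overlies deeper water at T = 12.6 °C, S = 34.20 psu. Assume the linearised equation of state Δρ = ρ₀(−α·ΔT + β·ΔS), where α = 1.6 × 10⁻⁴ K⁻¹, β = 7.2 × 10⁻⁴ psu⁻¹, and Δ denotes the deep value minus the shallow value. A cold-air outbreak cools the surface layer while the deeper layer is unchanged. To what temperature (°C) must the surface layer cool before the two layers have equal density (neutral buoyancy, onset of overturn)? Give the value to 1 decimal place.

5.9 °C

Neutral buoyancy requires Δρ = 0, i.e. −α(T_deep − T_surf′) + β(S_deep − S_surf) = 0.
T_surf′ = T_deep − (β/α)·ΔS = 12.6 − (7.2 × 10⁻⁴/1.6 × 10⁻⁴)·(+1.49) = 5.895 °C.
Cooling required: 16.3 − (5.895) = 10.405 °C.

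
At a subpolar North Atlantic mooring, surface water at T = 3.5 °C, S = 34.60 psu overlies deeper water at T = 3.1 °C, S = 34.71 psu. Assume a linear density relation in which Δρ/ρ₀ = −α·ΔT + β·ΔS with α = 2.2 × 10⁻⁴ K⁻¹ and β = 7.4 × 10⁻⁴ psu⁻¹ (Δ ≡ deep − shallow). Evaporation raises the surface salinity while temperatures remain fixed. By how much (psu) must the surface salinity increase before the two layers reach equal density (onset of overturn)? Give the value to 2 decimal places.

Neutral buoyancy requires −α(T_deep − T_surf) + β(S_deep − S_surf′) = 0.
S_surf′ = S_deep − (α/β)·ΔT = 34.71 − (2.2 × 10⁻⁴/7.4 × 10⁻⁴)·(-0.4) = 34.8289 psu.
Increase required: 34.8289 − 34.60 = 0.2289 psu.

0.23 psu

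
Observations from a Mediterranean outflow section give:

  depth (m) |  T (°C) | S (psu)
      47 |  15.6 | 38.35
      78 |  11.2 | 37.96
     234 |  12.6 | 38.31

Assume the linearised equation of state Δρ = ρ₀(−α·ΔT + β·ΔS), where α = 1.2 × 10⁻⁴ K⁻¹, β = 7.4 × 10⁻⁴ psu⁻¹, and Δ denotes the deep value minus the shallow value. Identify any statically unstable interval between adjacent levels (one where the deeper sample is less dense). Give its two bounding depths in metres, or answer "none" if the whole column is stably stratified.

Evaluate Δρ/ρ₀ = −αΔT + βΔS across each adjacent pair:
  47–78 m: −αΔT+βΔS = −(1.2 × 10⁻⁴)(-4.4)+(7.4 × 10⁻⁴)(-0.39) = 2.4 × 10⁻⁴ → stable
  78–234 m: −αΔT+βΔS = −(1.2 × 10⁻⁴)(+1.4)+(7.4 × 10⁻⁴)(+0.35) = 9.1 × 10⁻⁵ → stable
Every interval has Δρ > 0: the column is stably stratified throughout.

none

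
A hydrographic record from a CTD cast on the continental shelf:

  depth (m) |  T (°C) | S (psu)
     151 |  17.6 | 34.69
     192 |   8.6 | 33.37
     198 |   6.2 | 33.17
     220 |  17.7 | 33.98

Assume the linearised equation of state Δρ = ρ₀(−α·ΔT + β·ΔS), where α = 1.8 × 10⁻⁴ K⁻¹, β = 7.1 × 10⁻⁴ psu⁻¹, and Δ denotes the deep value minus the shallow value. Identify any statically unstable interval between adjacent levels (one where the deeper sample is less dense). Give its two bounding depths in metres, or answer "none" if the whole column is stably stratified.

Evaluate Δρ/ρ₀ = −αΔT + βΔS across each adjacent pair:
  151–192 m: −αΔT+βΔS = −(1.8 × 10⁻⁴)(-9.0)+(7.1 × 10⁻⁴)(-1.32) = 6.8 × 10⁻⁴ → stable
  192–198 m: −αΔT+βΔS = −(1.8 × 10⁻⁴)(-2.4)+(7.1 × 10⁻⁴)(-0.20) = 2.9 × 10⁻⁴ → stable
  198–220 m: −αΔT+βΔS = −(1.8 × 10⁻⁴)(+11.5)+(7.1 × 10⁻⁴)(+0.81) = -1.5 × 10⁻³ → UNSTABLE
The 198–220 m interval has Δρ < 0: lighter water underlies denser water.

198–220 m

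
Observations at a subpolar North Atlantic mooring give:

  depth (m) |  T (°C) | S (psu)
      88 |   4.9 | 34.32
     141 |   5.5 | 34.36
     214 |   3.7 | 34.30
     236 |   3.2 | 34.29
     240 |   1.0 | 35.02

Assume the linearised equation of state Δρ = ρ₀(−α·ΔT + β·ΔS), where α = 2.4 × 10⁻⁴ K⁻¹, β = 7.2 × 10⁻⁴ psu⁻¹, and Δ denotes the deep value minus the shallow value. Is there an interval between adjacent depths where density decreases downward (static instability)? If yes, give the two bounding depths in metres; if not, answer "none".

Evaluate Δρ/ρ₀ = −αΔT + βΔS across each adjacent pair:
  88–141 m: −αΔT+βΔS = −(2.4 × 10⁻⁴)(+0.6)+(7.2 × 10⁻⁴)(+0.04) = -1.2 × 10⁻⁴ → UNSTABLE
  141–214 m: −αΔT+βΔS = −(2.4 × 10⁻⁴)(-1.8)+(7.2 × 10⁻⁴)(-0.06) = 3.9 × 10⁻⁴ → stable
  214–236 m: −αΔT+βΔS = −(2.4 × 10⁻⁴)(-0.5)+(7.2 × 10⁻⁴)(-0.01) = 1.1 × 10⁻⁴ → stable
  236–240 m: −αΔT+βΔS = −(2.4 × 10⁻⁴)(-2.2)+(7.2 × 10⁻⁴)(+0.73) = 1.1 × 10⁻³ → stable
The 88–141 m interval has Δρ < 0: lighter water underlies denser water.

88–141 m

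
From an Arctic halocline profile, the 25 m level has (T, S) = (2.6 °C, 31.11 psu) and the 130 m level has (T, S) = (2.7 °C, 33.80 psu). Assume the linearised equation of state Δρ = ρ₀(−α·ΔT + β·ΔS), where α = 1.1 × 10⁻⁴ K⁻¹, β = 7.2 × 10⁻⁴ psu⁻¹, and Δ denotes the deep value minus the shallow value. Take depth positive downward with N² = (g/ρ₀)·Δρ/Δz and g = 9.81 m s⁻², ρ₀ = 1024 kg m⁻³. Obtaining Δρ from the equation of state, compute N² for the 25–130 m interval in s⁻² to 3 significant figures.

ΔT = +0.1 K, ΔS = +2.69 psu (deep − shallow).
Δρ/ρ₀ = −αΔT + βΔS = -1.10 × 10⁻⁵ + 1.9368 × 10⁻³ = 1.9258 × 10⁻³, so Δρ ≈ 1.972 kg m⁻³.
N² = (g/ρ₀)·Δρ/Δz = g·(Δρ/ρ₀)/Δz = 9.81 × 1.9258 × 10⁻³ / 105 = 1.7992 × 10⁻⁴ s⁻² ≈ 1.80 × 10⁻⁴ s⁻².

1.80 × 10⁻⁴ s⁻²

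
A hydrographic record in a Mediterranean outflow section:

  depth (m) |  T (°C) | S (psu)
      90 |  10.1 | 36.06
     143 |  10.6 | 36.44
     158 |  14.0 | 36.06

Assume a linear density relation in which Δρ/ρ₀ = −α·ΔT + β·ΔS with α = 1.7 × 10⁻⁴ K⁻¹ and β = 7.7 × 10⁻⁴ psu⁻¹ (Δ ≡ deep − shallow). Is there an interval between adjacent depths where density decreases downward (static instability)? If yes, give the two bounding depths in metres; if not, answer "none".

143–158 m

Evaluate Δρ/ρ₀ = −αΔT + βΔS across each adjacent pair:
  90–143 m: −αΔT+βΔS = −(1.7 × 10⁻⁴)(+0.5)+(7.7 × 10⁻⁴)(+0.38) = 2.1 × 10⁻⁴ → stable
  143–158 m: −αΔT+βΔS = −(1.7 × 10⁻⁴)(+3.4)+(7.7 × 10⁻⁴)(-0.38) = -8.7 × 10⁻⁴ → UNSTABLE
The 143–158 m interval has Δρ < 0: lighter water underlies denser water.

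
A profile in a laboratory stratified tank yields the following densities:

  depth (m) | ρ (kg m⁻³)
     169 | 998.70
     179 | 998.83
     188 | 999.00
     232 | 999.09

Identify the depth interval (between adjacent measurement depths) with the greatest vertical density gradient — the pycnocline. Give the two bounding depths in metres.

Compute the density gradient over each adjacent pair:
  169–179 m: Δρ/Δz = 0.13/10 = 0.013 kg m⁻⁴
  179–188 m: Δρ/Δz = 0.17/9 = 0.019 kg m⁻⁴
  188–232 m: Δρ/Δz = 0.09/44 = 2.0 × 10⁻³ kg m⁻⁴
The largest gradient is in the 179–188 m interval — the pycnocline.

179–188 m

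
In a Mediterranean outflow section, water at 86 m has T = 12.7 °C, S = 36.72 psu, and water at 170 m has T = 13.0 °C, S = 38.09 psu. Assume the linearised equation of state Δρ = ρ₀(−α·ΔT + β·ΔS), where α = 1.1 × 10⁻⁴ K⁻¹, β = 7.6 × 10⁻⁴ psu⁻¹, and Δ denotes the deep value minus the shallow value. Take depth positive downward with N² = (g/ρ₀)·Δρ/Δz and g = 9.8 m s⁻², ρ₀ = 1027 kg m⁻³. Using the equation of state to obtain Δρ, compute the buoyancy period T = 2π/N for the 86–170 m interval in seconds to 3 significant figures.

ΔT = +0.3 K, ΔS = +1.37 psu (deep − shallow).
Δρ/ρ₀ = −αΔT + βΔS = -3.30 × 10⁻⁵ + 1.0412 × 10⁻³ = 1.0082 × 10⁻³, so Δρ ≈ 1.035 kg m⁻³.
N² = (g/ρ₀)·Δρ/Δz = g·(Δρ/ρ₀)/Δz = 9.8 × 1.0082 × 10⁻³ / 84 = 1.1762 × 10⁻⁴ s⁻².
N = √(1.1762 × 10⁻⁴) = 0.010845 rad s⁻¹ → T = 2π/N = 579.36 s ≈ 579 s.

579 s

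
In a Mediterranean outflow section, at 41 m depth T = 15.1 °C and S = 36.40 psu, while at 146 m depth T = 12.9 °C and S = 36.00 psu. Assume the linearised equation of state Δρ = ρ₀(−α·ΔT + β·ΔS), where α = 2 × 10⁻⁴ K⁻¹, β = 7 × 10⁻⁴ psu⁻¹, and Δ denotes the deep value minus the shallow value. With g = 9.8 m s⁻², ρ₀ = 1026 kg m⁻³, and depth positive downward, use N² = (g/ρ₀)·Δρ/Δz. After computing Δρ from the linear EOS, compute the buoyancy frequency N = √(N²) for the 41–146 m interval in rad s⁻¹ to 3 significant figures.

3.86 × 10⁻³ rad s⁻¹

ΔT = -2.2 K, ΔS = -0.40 psu (deep − shallow).
Δρ/ρ₀ = −αΔT + βΔS = 4.40 × 10⁻⁴ − 2.80 × 10⁻⁴ = 1.60 × 10⁻⁴, so Δρ ≈ 0.1642 kg m⁻³.
N² = (g/ρ₀)·Δρ/Δz = g·(Δρ/ρ₀)/Δz = 9.8 × 1.60 × 10⁻⁴ / 105 = 1.4933 × 10⁻⁵ s⁻².
N = √(1.4933 × 10⁻⁵) = 3.8643 × 10⁻³ rad s⁻¹ ≈ 3.86 × 10⁻³ rad s⁻¹.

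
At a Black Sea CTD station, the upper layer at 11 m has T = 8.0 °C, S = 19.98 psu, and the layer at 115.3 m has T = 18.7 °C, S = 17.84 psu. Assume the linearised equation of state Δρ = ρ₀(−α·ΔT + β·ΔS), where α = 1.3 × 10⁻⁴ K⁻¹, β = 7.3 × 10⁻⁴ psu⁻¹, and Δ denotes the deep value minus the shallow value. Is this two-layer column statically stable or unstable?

ΔT = 18.7 − 8.0 = +10.7 K and ΔS = 17.84 − 19.98 = -2.14 psu (deep − shallow).
−αΔT = -1.391 × 10⁻³; βΔS = -1.5622 × 10⁻³; sum Δρ/ρ₀ = -2.9532 × 10⁻³.
Δρ/ρ₀ < 0, so Δρ < 0: deeper water is lighter → statically unstable; the column would overturn.

unstable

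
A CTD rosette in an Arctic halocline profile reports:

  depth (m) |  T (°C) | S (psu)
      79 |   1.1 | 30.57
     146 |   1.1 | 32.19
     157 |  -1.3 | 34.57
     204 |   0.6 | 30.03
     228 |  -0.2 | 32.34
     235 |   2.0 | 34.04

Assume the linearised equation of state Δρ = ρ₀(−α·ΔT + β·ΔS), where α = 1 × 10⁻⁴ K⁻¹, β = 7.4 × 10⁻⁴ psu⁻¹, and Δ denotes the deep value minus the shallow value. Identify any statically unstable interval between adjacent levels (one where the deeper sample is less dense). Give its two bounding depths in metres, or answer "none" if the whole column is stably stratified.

Evaluate Δρ/ρ₀ = −αΔT + βΔS across each adjacent pair:
  79–146 m: −αΔT+βΔS = −(1 × 10⁻⁴)(+0.0)+(7.4 × 10⁻⁴)(+1.62) = 1.2 × 10⁻³ → stable
  146–157 m: −αΔT+βΔS = −(1 × 10⁻⁴)(-2.4)+(7.4 × 10⁻⁴)(+2.38) = 2.0 × 10⁻³ → stable
  157–204 m: −αΔT+βΔS = −(1 × 10⁻⁴)(+1.9)+(7.4 × 10⁻⁴)(-4.54) = -3.5 × 10⁻³ → UNSTABLE
  204–228 m: −αΔT+βΔS = −(1 × 10⁻⁴)(-0.8)+(7.4 × 10⁻⁴)(+2.31) = 1.8 × 10⁻³ → stable
  228–235 m: −αΔT+βΔS = −(1 × 10⁻⁴)(+2.2)+(7.4 × 10⁻⁴)(+1.70) = 1.0 × 10⁻³ → stable
The 157–204 m interval has Δρ < 0: lighter water underlies denser water.

157–204 m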